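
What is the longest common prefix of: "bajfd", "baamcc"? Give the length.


Words: bajfd, baamcc
  Position 0: all 'b' => match
  Position 1: all 'a' => match
  Position 2: ('j', 'a') => mismatch, stop
LCP = "ba" (length 2)

2


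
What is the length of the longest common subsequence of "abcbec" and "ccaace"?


LCS of "abcbec" and "ccaace"
DP table:
           c    c    a    a    c    e
      0    0    0    0    0    0    0
  a   0    0    0    1    1    1    1
  b   0    0    0    1    1    1    1
  c   0    1    1    1    1    2    2
  b   0    1    1    1    1    2    2
  e   0    1    1    1    1    2    3
  c   0    1    2    2    2    2    3
LCS length = dp[6][6] = 3

3


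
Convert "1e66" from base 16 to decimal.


Input: "1e66" in base 16
Positional expansion:
  Digit '1' (value 1) x 16^3 = 4096
  Digit 'e' (value 14) x 16^2 = 3584
  Digit '6' (value 6) x 16^1 = 96
  Digit '6' (value 6) x 16^0 = 6
Sum = 7782

7782


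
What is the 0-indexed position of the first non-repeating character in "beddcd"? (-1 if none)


Input: beddcd
Character frequencies:
  'b': 1
  'c': 1
  'd': 3
  'e': 1
Scanning left to right for freq == 1:
  Position 0 ('b'): unique! => answer = 0

0


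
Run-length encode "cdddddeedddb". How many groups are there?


Input: cdddddeedddb
Scanning for consecutive runs:
  Group 1: 'c' x 1 (positions 0-0)
  Group 2: 'd' x 5 (positions 1-5)
  Group 3: 'e' x 2 (positions 6-7)
  Group 4: 'd' x 3 (positions 8-10)
  Group 5: 'b' x 1 (positions 11-11)
Total groups: 5

5


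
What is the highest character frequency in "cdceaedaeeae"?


Input: cdceaedaeeae
Character counts:
  'a': 3
  'c': 2
  'd': 2
  'e': 5
Maximum frequency: 5

5


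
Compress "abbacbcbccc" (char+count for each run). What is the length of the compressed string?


Input: abbacbcbccc
Runs:
  'a' x 1 => "a1"
  'b' x 2 => "b2"
  'a' x 1 => "a1"
  'c' x 1 => "c1"
  'b' x 1 => "b1"
  'c' x 1 => "c1"
  'b' x 1 => "b1"
  'c' x 3 => "c3"
Compressed: "a1b2a1c1b1c1b1c3"
Compressed length: 16

16


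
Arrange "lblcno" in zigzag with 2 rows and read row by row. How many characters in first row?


Zigzag "lblcno" into 2 rows:
Placing characters:
  'l' => row 0
  'b' => row 1
  'l' => row 0
  'c' => row 1
  'n' => row 0
  'o' => row 1
Rows:
  Row 0: "lln"
  Row 1: "bco"
First row length: 3

3


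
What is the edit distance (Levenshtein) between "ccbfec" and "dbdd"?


Computing edit distance: "ccbfec" -> "dbdd"
DP table:
           d    b    d    d
      0    1    2    3    4
  c   1    1    2    3    4
  c   2    2    2    3    4
  b   3    3    2    3    4
  f   4    4    3    3    4
  e   5    5    4    4    4
  c   6    6    5    5    5
Edit distance = dp[6][4] = 5

5


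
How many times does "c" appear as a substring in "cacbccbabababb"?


Searching for "c" in "cacbccbabababb"
Scanning each position:
  Position 0: "c" => MATCH
  Position 1: "a" => no
  Position 2: "c" => MATCH
  Position 3: "b" => no
  Position 4: "c" => MATCH
  Position 5: "c" => MATCH
  Position 6: "b" => no
  Position 7: "a" => no
  Position 8: "b" => no
  Position 9: "a" => no
  Position 10: "b" => no
  Position 11: "a" => no
  Position 12: "b" => no
  Position 13: "b" => no
Total occurrences: 4

4


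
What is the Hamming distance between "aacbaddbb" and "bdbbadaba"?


Comparing "aacbaddbb" and "bdbbadaba" position by position:
  Position 0: 'a' vs 'b' => differ
  Position 1: 'a' vs 'd' => differ
  Position 2: 'c' vs 'b' => differ
  Position 3: 'b' vs 'b' => same
  Position 4: 'a' vs 'a' => same
  Position 5: 'd' vs 'd' => same
  Position 6: 'd' vs 'a' => differ
  Position 7: 'b' vs 'b' => same
  Position 8: 'b' vs 'a' => differ
Total differences (Hamming distance): 5

5


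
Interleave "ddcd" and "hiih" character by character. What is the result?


Interleaving "ddcd" and "hiih":
  Position 0: 'd' from first, 'h' from second => "dh"
  Position 1: 'd' from first, 'i' from second => "di"
  Position 2: 'c' from first, 'i' from second => "ci"
  Position 3: 'd' from first, 'h' from second => "dh"
Result: dhdicidh

dhdicidh


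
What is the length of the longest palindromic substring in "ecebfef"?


Input: "ecebfef"
Checking substrings for palindromes:
  [0:3] "ece" (len 3) => palindrome
  [4:7] "fef" (len 3) => palindrome
Longest palindromic substring: "ece" with length 3

3


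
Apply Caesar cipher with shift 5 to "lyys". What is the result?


Caesar cipher: shift "lyys" by 5
  'l' (pos 11) + 5 = pos 16 = 'q'
  'y' (pos 24) + 5 = pos 3 = 'd'
  'y' (pos 24) + 5 = pos 3 = 'd'
  's' (pos 18) + 5 = pos 23 = 'x'
Result: qddx

qddx


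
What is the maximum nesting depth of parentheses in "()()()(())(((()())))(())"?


Input: "()()()(())(((()())))(())"
Tracking depth:
  Position 0 '(': depth becomes 1
  Position 1 ')': depth becomes 0
  Position 2 '(': depth becomes 1
  Position 3 ')': depth becomes 0
  Position 4 '(': depth becomes 1
  Position 5 ')': depth becomes 0
  Position 6 '(': depth becomes 1
  Position 7 '(': depth becomes 2
  Position 8 ')': depth becomes 1
  Position 9 ')': depth becomes 0
  Position 10 '(': depth becomes 1
  Position 11 '(': depth becomes 2
  Position 12 '(': depth becomes 3
  Position 13 '(': depth becomes 4
  Position 14 ')': depth becomes 3
  Position 15 '(': depth becomes 4
  Position 16 ')': depth becomes 3
  Position 17 ')': depth becomes 2
  Position 18 ')': depth becomes 1
  Position 19 ')': depth becomes 0
  Position 20 '(': depth becomes 1
  Position 21 '(': depth becomes 2
  Position 22 ')': depth becomes 1
  Position 23 ')': depth becomes 0
Maximum depth reached: 4

4


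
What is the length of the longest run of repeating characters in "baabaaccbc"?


Input: "baabaaccbc"
Scanning for longest run:
  Position 1 ('a'): new char, reset run to 1
  Position 2 ('a'): continues run of 'a', length=2
  Position 3 ('b'): new char, reset run to 1
  Position 4 ('a'): new char, reset run to 1
  Position 5 ('a'): continues run of 'a', length=2
  Position 6 ('c'): new char, reset run to 1
  Position 7 ('c'): continues run of 'c', length=2
  Position 8 ('b'): new char, reset run to 1
  Position 9 ('c'): new char, reset run to 1
Longest run: 'a' with length 2

2


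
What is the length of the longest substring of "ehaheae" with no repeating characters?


Input: "ehaheae"
Sliding window (track last position of each char):
  Position 0 ('e'): window [0,0] length 1 -- new best
  Position 1 ('h'): window [0,1] length 2 -- new best
  Position 2 ('a'): window [0,2] length 3 -- new best
  Position 3 ('h'): repeat (last at 1), move window start to 2
  Position 3 ('h'): window [2,3] length 2
  Position 4 ('e'): window [2,4] length 3
  Position 5 ('a'): repeat (last at 2), move window start to 3
  Position 5 ('a'): window [3,5] length 3
  Position 6 ('e'): repeat (last at 4), move window start to 5
  Position 6 ('e'): window [5,6] length 2
Longest substring with no repeats: "eha" with length 3

3


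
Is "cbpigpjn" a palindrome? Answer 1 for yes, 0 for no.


Input: cbpigpjn
Reversed: njpgipbc
  Compare pos 0 ('c') with pos 7 ('n'): MISMATCH
  Compare pos 1 ('b') with pos 6 ('j'): MISMATCH
  Compare pos 2 ('p') with pos 5 ('p'): match
  Compare pos 3 ('i') with pos 4 ('g'): MISMATCH
Result: not a palindrome

0


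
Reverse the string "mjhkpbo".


Input: mjhkpbo
Reading characters right to left:
  Position 6: 'o'
  Position 5: 'b'
  Position 4: 'p'
  Position 3: 'k'
  Position 2: 'h'
  Position 1: 'j'
  Position 0: 'm'
Reversed: obpkhjm

obpkhjm


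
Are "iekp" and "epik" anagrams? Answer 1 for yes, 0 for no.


Strings: "iekp", "epik"
Sorted first:  eikp
Sorted second: eikp
Sorted forms match => anagrams

1


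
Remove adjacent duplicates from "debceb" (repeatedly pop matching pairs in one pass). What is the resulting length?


Input: debceb
Stack-based adjacent duplicate removal:
  Read 'd': push. Stack: d
  Read 'e': push. Stack: de
  Read 'b': push. Stack: deb
  Read 'c': push. Stack: debc
  Read 'e': push. Stack: debce
  Read 'b': push. Stack: debceb
Final stack: "debceb" (length 6)

6


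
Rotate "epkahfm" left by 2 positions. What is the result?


Input: "epkahfm", rotate left by 2
First 2 characters: "ep"
Remaining characters: "kahfm"
Concatenate remaining + first: "kahfm" + "ep" = "kahfmep"

kahfmep


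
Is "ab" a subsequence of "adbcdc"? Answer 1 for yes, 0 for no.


Check if "ab" is a subsequence of "adbcdc"
Greedy scan:
  Position 0 ('a'): matches sub[0] = 'a'
  Position 1 ('d'): no match needed
  Position 2 ('b'): matches sub[1] = 'b'
  Position 3 ('c'): no match needed
  Position 4 ('d'): no match needed
  Position 5 ('c'): no match needed
All 2 characters matched => is a subsequence

1


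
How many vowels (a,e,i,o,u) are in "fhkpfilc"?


Input: fhkpfilc
Checking each character:
  'f' at position 0: consonant
  'h' at position 1: consonant
  'k' at position 2: consonant
  'p' at position 3: consonant
  'f' at position 4: consonant
  'i' at position 5: vowel (running total: 1)
  'l' at position 6: consonant
  'c' at position 7: consonant
Total vowels: 1

1


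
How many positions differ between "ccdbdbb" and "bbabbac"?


Comparing "ccdbdbb" and "bbabbac" position by position:
  Position 0: 'c' vs 'b' => DIFFER
  Position 1: 'c' vs 'b' => DIFFER
  Position 2: 'd' vs 'a' => DIFFER
  Position 3: 'b' vs 'b' => same
  Position 4: 'd' vs 'b' => DIFFER
  Position 5: 'b' vs 'a' => DIFFER
  Position 6: 'b' vs 'c' => DIFFER
Positions that differ: 6

6


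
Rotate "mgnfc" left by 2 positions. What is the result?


Input: "mgnfc", rotate left by 2
First 2 characters: "mg"
Remaining characters: "nfc"
Concatenate remaining + first: "nfc" + "mg" = "nfcmg"

nfcmg


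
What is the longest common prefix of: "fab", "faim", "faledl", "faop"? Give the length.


Words: fab, faim, faledl, faop
  Position 0: all 'f' => match
  Position 1: all 'a' => match
  Position 2: ('b', 'i', 'l', 'o') => mismatch, stop
LCP = "fa" (length 2)

2


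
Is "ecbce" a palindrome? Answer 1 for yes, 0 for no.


Input: ecbce
Reversed: ecbce
  Compare pos 0 ('e') with pos 4 ('e'): match
  Compare pos 1 ('c') with pos 3 ('c'): match
Result: palindrome

1


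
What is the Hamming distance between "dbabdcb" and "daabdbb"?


Comparing "dbabdcb" and "daabdbb" position by position:
  Position 0: 'd' vs 'd' => same
  Position 1: 'b' vs 'a' => differ
  Position 2: 'a' vs 'a' => same
  Position 3: 'b' vs 'b' => same
  Position 4: 'd' vs 'd' => same
  Position 5: 'c' vs 'b' => differ
  Position 6: 'b' vs 'b' => same
Total differences (Hamming distance): 2

2


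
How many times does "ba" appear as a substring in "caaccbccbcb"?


Searching for "ba" in "caaccbccbcb"
Scanning each position:
  Position 0: "ca" => no
  Position 1: "aa" => no
  Position 2: "ac" => no
  Position 3: "cc" => no
  Position 4: "cb" => no
  Position 5: "bc" => no
  Position 6: "cc" => no
  Position 7: "cb" => no
  Position 8: "bc" => no
  Position 9: "cb" => no
Total occurrences: 0

0


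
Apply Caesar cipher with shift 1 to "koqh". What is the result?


Caesar cipher: shift "koqh" by 1
  'k' (pos 10) + 1 = pos 11 = 'l'
  'o' (pos 14) + 1 = pos 15 = 'p'
  'q' (pos 16) + 1 = pos 17 = 'r'
  'h' (pos 7) + 1 = pos 8 = 'i'
Result: lpri

lpri


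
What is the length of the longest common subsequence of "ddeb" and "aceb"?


LCS of "ddeb" and "aceb"
DP table:
           a    c    e    b
      0    0    0    0    0
  d   0    0    0    0    0
  d   0    0    0    0    0
  e   0    0    0    1    1
  b   0    0    0    1    2
LCS length = dp[4][4] = 2

2


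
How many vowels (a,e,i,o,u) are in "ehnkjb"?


Input: ehnkjb
Checking each character:
  'e' at position 0: vowel (running total: 1)
  'h' at position 1: consonant
  'n' at position 2: consonant
  'k' at position 3: consonant
  'j' at position 4: consonant
  'b' at position 5: consonant
Total vowels: 1

1


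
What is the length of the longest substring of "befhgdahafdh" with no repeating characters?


Input: "befhgdahafdh"
Sliding window (track last position of each char):
  Position 0 ('b'): window [0,0] length 1 -- new best
  Position 1 ('e'): window [0,1] length 2 -- new best
  Position 2 ('f'): window [0,2] length 3 -- new best
  Position 3 ('h'): window [0,3] length 4 -- new best
  Position 4 ('g'): window [0,4] length 5 -- new best
  Position 5 ('d'): window [0,5] length 6 -- new best
  Position 6 ('a'): window [0,6] length 7 -- new best
  Position 7 ('h'): repeat (last at 3), move window start to 4
  Position 7 ('h'): window [4,7] length 4
  Position 8 ('a'): repeat (last at 6), move window start to 7
  Position 8 ('a'): window [7,8] length 2
  Position 9 ('f'): window [7,9] length 3
  Position 10 ('d'): window [7,10] length 4
  Position 11 ('h'): repeat (last at 7), move window start to 8
  Position 11 ('h'): window [8,11] length 4
Longest substring with no repeats: "befhgda" with length 7

7


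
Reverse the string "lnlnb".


Input: lnlnb
Reading characters right to left:
  Position 4: 'b'
  Position 3: 'n'
  Position 2: 'l'
  Position 1: 'n'
  Position 0: 'l'
Reversed: bnlnl

bnlnl


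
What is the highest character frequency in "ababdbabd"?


Input: ababdbabd
Character counts:
  'a': 3
  'b': 4
  'd': 2
Maximum frequency: 4

4


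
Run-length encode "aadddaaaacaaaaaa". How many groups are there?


Input: aadddaaaacaaaaaa
Scanning for consecutive runs:
  Group 1: 'a' x 2 (positions 0-1)
  Group 2: 'd' x 3 (positions 2-4)
  Group 3: 'a' x 4 (positions 5-8)
  Group 4: 'c' x 1 (positions 9-9)
  Group 5: 'a' x 6 (positions 10-15)
Total groups: 5

5


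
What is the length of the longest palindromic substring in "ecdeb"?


Input: "ecdeb"
Checking substrings for palindromes:
  No multi-char palindromic substrings found
Longest palindromic substring: "e" with length 1

1


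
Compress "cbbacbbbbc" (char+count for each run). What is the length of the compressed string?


Input: cbbacbbbbc
Runs:
  'c' x 1 => "c1"
  'b' x 2 => "b2"
  'a' x 1 => "a1"
  'c' x 1 => "c1"
  'b' x 4 => "b4"
  'c' x 1 => "c1"
Compressed: "c1b2a1c1b4c1"
Compressed length: 12

12


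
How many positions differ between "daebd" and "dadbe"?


Comparing "daebd" and "dadbe" position by position:
  Position 0: 'd' vs 'd' => same
  Position 1: 'a' vs 'a' => same
  Position 2: 'e' vs 'd' => DIFFER
  Position 3: 'b' vs 'b' => same
  Position 4: 'd' vs 'e' => DIFFER
Positions that differ: 2

2


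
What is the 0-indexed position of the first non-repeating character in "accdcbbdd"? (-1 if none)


Input: accdcbbdd
Character frequencies:
  'a': 1
  'b': 2
  'c': 3
  'd': 3
Scanning left to right for freq == 1:
  Position 0 ('a'): unique! => answer = 0

0


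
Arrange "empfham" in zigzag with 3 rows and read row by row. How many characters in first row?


Zigzag "empfham" into 3 rows:
Placing characters:
  'e' => row 0
  'm' => row 1
  'p' => row 2
  'f' => row 1
  'h' => row 0
  'a' => row 1
  'm' => row 2
Rows:
  Row 0: "eh"
  Row 1: "mfa"
  Row 2: "pm"
First row length: 2

2


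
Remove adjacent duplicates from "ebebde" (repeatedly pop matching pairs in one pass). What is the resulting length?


Input: ebebde
Stack-based adjacent duplicate removal:
  Read 'e': push. Stack: e
  Read 'b': push. Stack: eb
  Read 'e': push. Stack: ebe
  Read 'b': push. Stack: ebeb
  Read 'd': push. Stack: ebebd
  Read 'e': push. Stack: ebebde
Final stack: "ebebde" (length 6)

6


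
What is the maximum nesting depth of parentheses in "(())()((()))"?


Input: "(())()((()))"
Tracking depth:
  Position 0 '(': depth becomes 1
  Position 1 '(': depth becomes 2
  Position 2 ')': depth becomes 1
  Position 3 ')': depth becomes 0
  Position 4 '(': depth becomes 1
  Position 5 ')': depth becomes 0
  Position 6 '(': depth becomes 1
  Position 7 '(': depth becomes 2
  Position 8 '(': depth becomes 3
  Position 9 ')': depth becomes 2
  Position 10 ')': depth becomes 1
  Position 11 ')': depth becomes 0
Maximum depth reached: 3

3


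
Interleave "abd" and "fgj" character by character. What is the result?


Interleaving "abd" and "fgj":
  Position 0: 'a' from first, 'f' from second => "af"
  Position 1: 'b' from first, 'g' from second => "bg"
  Position 2: 'd' from first, 'j' from second => "dj"
Result: afbgdj

afbgdj


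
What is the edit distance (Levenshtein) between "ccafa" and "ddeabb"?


Computing edit distance: "ccafa" -> "ddeabb"
DP table:
           d    d    e    a    b    b
      0    1    2    3    4    5    6
  c   1    1    2    3    4    5    6
  c   2    2    2    3    4    5    6
  a   3    3    3    3    3    4    5
  f   4    4    4    4    4    4    5
  a   5    5    5    5    4    5    5
Edit distance = dp[5][6] = 5

5


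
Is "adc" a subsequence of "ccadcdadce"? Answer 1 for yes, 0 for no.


Check if "adc" is a subsequence of "ccadcdadce"
Greedy scan:
  Position 0 ('c'): no match needed
  Position 1 ('c'): no match needed
  Position 2 ('a'): matches sub[0] = 'a'
  Position 3 ('d'): matches sub[1] = 'd'
  Position 4 ('c'): matches sub[2] = 'c'
  Position 5 ('d'): no match needed
  Position 6 ('a'): no match needed
  Position 7 ('d'): no match needed
  Position 8 ('c'): no match needed
  Position 9 ('e'): no match needed
All 3 characters matched => is a subsequence

1


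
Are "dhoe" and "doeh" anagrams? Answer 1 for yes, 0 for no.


Strings: "dhoe", "doeh"
Sorted first:  deho
Sorted second: deho
Sorted forms match => anagrams

1


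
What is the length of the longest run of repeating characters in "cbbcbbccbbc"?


Input: "cbbcbbccbbc"
Scanning for longest run:
  Position 1 ('b'): new char, reset run to 1
  Position 2 ('b'): continues run of 'b', length=2
  Position 3 ('c'): new char, reset run to 1
  Position 4 ('b'): new char, reset run to 1
  Position 5 ('b'): continues run of 'b', length=2
  Position 6 ('c'): new char, reset run to 1
  Position 7 ('c'): continues run of 'c', length=2
  Position 8 ('b'): new char, reset run to 1
  Position 9 ('b'): continues run of 'b', length=2
  Position 10 ('c'): new char, reset run to 1
Longest run: 'b' with length 2

2


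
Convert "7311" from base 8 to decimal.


Input: "7311" in base 8
Positional expansion:
  Digit '7' (value 7) x 8^3 = 3584
  Digit '3' (value 3) x 8^2 = 192
  Digit '1' (value 1) x 8^1 = 8
  Digit '1' (value 1) x 8^0 = 1
Sum = 3785

3785


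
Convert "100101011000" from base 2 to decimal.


Input: "100101011000" in base 2
Positional expansion:
  Digit '1' (value 1) x 2^11 = 2048
  Digit '0' (value 0) x 2^10 = 0
  Digit '0' (value 0) x 2^9 = 0
  Digit '1' (value 1) x 2^8 = 256
  Digit '0' (value 0) x 2^7 = 0
  Digit '1' (value 1) x 2^6 = 64
  Digit '0' (value 0) x 2^5 = 0
  Digit '1' (value 1) x 2^4 = 16
  Digit '1' (value 1) x 2^3 = 8
  Digit '0' (value 0) x 2^2 = 0
  Digit '0' (value 0) x 2^1 = 0
  Digit '0' (value 0) x 2^0 = 0
Sum = 2392

2392


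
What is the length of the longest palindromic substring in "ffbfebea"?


Input: "ffbfebea"
Checking substrings for palindromes:
  [1:4] "fbf" (len 3) => palindrome
  [4:7] "ebe" (len 3) => palindrome
  [0:2] "ff" (len 2) => palindrome
Longest palindromic substring: "fbf" with length 3

3


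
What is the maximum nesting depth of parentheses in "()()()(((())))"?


Input: "()()()(((())))"
Tracking depth:
  Position 0 '(': depth becomes 1
  Position 1 ')': depth becomes 0
  Position 2 '(': depth becomes 1
  Position 3 ')': depth becomes 0
  Position 4 '(': depth becomes 1
  Position 5 ')': depth becomes 0
  Position 6 '(': depth becomes 1
  Position 7 '(': depth becomes 2
  Position 8 '(': depth becomes 3
  Position 9 '(': depth becomes 4
  Position 10 ')': depth becomes 3
  Position 11 ')': depth becomes 2
  Position 12 ')': depth becomes 1
  Position 13 ')': depth becomes 0
Maximum depth reached: 4

4


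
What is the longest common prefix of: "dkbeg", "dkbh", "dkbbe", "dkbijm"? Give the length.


Words: dkbeg, dkbh, dkbbe, dkbijm
  Position 0: all 'd' => match
  Position 1: all 'k' => match
  Position 2: all 'b' => match
  Position 3: ('e', 'h', 'b', 'i') => mismatch, stop
LCP = "dkb" (length 3)

3


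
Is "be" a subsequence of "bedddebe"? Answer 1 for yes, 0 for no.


Check if "be" is a subsequence of "bedddebe"
Greedy scan:
  Position 0 ('b'): matches sub[0] = 'b'
  Position 1 ('e'): matches sub[1] = 'e'
  Position 2 ('d'): no match needed
  Position 3 ('d'): no match needed
  Position 4 ('d'): no match needed
  Position 5 ('e'): no match needed
  Position 6 ('b'): no match needed
  Position 7 ('e'): no match needed
All 2 characters matched => is a subsequence

1


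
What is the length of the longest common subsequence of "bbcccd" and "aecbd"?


LCS of "bbcccd" and "aecbd"
DP table:
           a    e    c    b    d
      0    0    0    0    0    0
  b   0    0    0    0    1    1
  b   0    0    0    0    1    1
  c   0    0    0    1    1    1
  c   0    0    0    1    1    1
  c   0    0    0    1    1    1
  d   0    0    0    1    1    2
LCS length = dp[6][5] = 2

2


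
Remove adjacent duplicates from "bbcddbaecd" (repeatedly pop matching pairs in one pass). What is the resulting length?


Input: bbcddbaecd
Stack-based adjacent duplicate removal:
  Read 'b': push. Stack: b
  Read 'b': matches stack top 'b' => pop. Stack: (empty)
  Read 'c': push. Stack: c
  Read 'd': push. Stack: cd
  Read 'd': matches stack top 'd' => pop. Stack: c
  Read 'b': push. Stack: cb
  Read 'a': push. Stack: cba
  Read 'e': push. Stack: cbae
  Read 'c': push. Stack: cbaec
  Read 'd': push. Stack: cbaecd
Final stack: "cbaecd" (length 6)

6


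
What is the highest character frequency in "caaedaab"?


Input: caaedaab
Character counts:
  'a': 4
  'b': 1
  'c': 1
  'd': 1
  'e': 1
Maximum frequency: 4

4


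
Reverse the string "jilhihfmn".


Input: jilhihfmn
Reading characters right to left:
  Position 8: 'n'
  Position 7: 'm'
  Position 6: 'f'
  Position 5: 'h'
  Position 4: 'i'
  Position 3: 'h'
  Position 2: 'l'
  Position 1: 'i'
  Position 0: 'j'
Reversed: nmfhihlij

nmfhihlij


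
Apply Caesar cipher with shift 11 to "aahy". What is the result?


Caesar cipher: shift "aahy" by 11
  'a' (pos 0) + 11 = pos 11 = 'l'
  'a' (pos 0) + 11 = pos 11 = 'l'
  'h' (pos 7) + 11 = pos 18 = 's'
  'y' (pos 24) + 11 = pos 9 = 'j'
Result: llsj

llsj


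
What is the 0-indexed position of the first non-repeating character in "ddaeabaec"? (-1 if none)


Input: ddaeabaec
Character frequencies:
  'a': 3
  'b': 1
  'c': 1
  'd': 2
  'e': 2
Scanning left to right for freq == 1:
  Position 0 ('d'): freq=2, skip
  Position 1 ('d'): freq=2, skip
  Position 2 ('a'): freq=3, skip
  Position 3 ('e'): freq=2, skip
  Position 4 ('a'): freq=3, skip
  Position 5 ('b'): unique! => answer = 5

5


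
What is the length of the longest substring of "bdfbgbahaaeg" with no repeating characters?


Input: "bdfbgbahaaeg"
Sliding window (track last position of each char):
  Position 0 ('b'): window [0,0] length 1 -- new best
  Position 1 ('d'): window [0,1] length 2 -- new best
  Position 2 ('f'): window [0,2] length 3 -- new best
  Position 3 ('b'): repeat (last at 0), move window start to 1
  Position 3 ('b'): window [1,3] length 3
  Position 4 ('g'): window [1,4] length 4 -- new best
  Position 5 ('b'): repeat (last at 3), move window start to 4
  Position 5 ('b'): window [4,5] length 2
  Position 6 ('a'): window [4,6] length 3
  Position 7 ('h'): window [4,7] length 4
  Position 8 ('a'): repeat (last at 6), move window start to 7
  Position 8 ('a'): window [7,8] length 2
  Position 9 ('a'): repeat (last at 8), move window start to 9
  Position 9 ('a'): window [9,9] length 1
  Position 10 ('e'): window [9,10] length 2
  Position 11 ('g'): window [9,11] length 3
Longest substring with no repeats: "dfbg" with length 4

4


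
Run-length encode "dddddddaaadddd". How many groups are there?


Input: dddddddaaadddd
Scanning for consecutive runs:
  Group 1: 'd' x 7 (positions 0-6)
  Group 2: 'a' x 3 (positions 7-9)
  Group 3: 'd' x 4 (positions 10-13)
Total groups: 3

3


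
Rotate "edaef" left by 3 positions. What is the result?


Input: "edaef", rotate left by 3
First 3 characters: "eda"
Remaining characters: "ef"
Concatenate remaining + first: "ef" + "eda" = "efeda"

efeda


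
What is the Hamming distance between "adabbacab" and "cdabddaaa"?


Comparing "adabbacab" and "cdabddaaa" position by position:
  Position 0: 'a' vs 'c' => differ
  Position 1: 'd' vs 'd' => same
  Position 2: 'a' vs 'a' => same
  Position 3: 'b' vs 'b' => same
  Position 4: 'b' vs 'd' => differ
  Position 5: 'a' vs 'd' => differ
  Position 6: 'c' vs 'a' => differ
  Position 7: 'a' vs 'a' => same
  Position 8: 'b' vs 'a' => differ
Total differences (Hamming distance): 5

5


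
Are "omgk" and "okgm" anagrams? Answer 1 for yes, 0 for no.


Strings: "omgk", "okgm"
Sorted first:  gkmo
Sorted second: gkmo
Sorted forms match => anagrams

1


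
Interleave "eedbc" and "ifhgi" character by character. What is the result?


Interleaving "eedbc" and "ifhgi":
  Position 0: 'e' from first, 'i' from second => "ei"
  Position 1: 'e' from first, 'f' from second => "ef"
  Position 2: 'd' from first, 'h' from second => "dh"
  Position 3: 'b' from first, 'g' from second => "bg"
  Position 4: 'c' from first, 'i' from second => "ci"
Result: eiefdhbgci

eiefdhbgci


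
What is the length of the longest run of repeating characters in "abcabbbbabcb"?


Input: "abcabbbbabcb"
Scanning for longest run:
  Position 1 ('b'): new char, reset run to 1
  Position 2 ('c'): new char, reset run to 1
  Position 3 ('a'): new char, reset run to 1
  Position 4 ('b'): new char, reset run to 1
  Position 5 ('b'): continues run of 'b', length=2
  Position 6 ('b'): continues run of 'b', length=3
  Position 7 ('b'): continues run of 'b', length=4
  Position 8 ('a'): new char, reset run to 1
  Position 9 ('b'): new char, reset run to 1
  Position 10 ('c'): new char, reset run to 1
  Position 11 ('b'): new char, reset run to 1
Longest run: 'b' with length 4

4


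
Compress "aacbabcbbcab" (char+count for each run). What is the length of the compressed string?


Input: aacbabcbbcab
Runs:
  'a' x 2 => "a2"
  'c' x 1 => "c1"
  'b' x 1 => "b1"
  'a' x 1 => "a1"
  'b' x 1 => "b1"
  'c' x 1 => "c1"
  'b' x 2 => "b2"
  'c' x 1 => "c1"
  'a' x 1 => "a1"
  'b' x 1 => "b1"
Compressed: "a2c1b1a1b1c1b2c1a1b1"
Compressed length: 20

20


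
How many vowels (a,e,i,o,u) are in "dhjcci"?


Input: dhjcci
Checking each character:
  'd' at position 0: consonant
  'h' at position 1: consonant
  'j' at position 2: consonant
  'c' at position 3: consonant
  'c' at position 4: consonant
  'i' at position 5: vowel (running total: 1)
Total vowels: 1

1


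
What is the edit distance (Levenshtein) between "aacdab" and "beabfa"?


Computing edit distance: "aacdab" -> "beabfa"
DP table:
           b    e    a    b    f    a
      0    1    2    3    4    5    6
  a   1    1    2    2    3    4    5
  a   2    2    2    2    3    4    4
  c   3    3    3    3    3    4    5
  d   4    4    4    4    4    4    5
  a   5    5    5    4    5    5    4
  b   6    5    6    5    4    5    5
Edit distance = dp[6][6] = 5

5


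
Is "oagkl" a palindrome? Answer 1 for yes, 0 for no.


Input: oagkl
Reversed: lkgao
  Compare pos 0 ('o') with pos 4 ('l'): MISMATCH
  Compare pos 1 ('a') with pos 3 ('k'): MISMATCH
Result: not a palindrome

0


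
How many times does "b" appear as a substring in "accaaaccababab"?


Searching for "b" in "accaaaccababab"
Scanning each position:
  Position 0: "a" => no
  Position 1: "c" => no
  Position 2: "c" => no
  Position 3: "a" => no
  Position 4: "a" => no
  Position 5: "a" => no
  Position 6: "c" => no
  Position 7: "c" => no
  Position 8: "a" => no
  Position 9: "b" => MATCH
  Position 10: "a" => no
  Position 11: "b" => MATCH
  Position 12: "a" => no
  Position 13: "b" => MATCH
Total occurrences: 3

3


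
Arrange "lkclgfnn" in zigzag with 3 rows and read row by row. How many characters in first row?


Zigzag "lkclgfnn" into 3 rows:
Placing characters:
  'l' => row 0
  'k' => row 1
  'c' => row 2
  'l' => row 1
  'g' => row 0
  'f' => row 1
  'n' => row 2
  'n' => row 1
Rows:
  Row 0: "lg"
  Row 1: "klfn"
  Row 2: "cn"
First row length: 2

2


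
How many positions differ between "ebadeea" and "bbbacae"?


Comparing "ebadeea" and "bbbacae" position by position:
  Position 0: 'e' vs 'b' => DIFFER
  Position 1: 'b' vs 'b' => same
  Position 2: 'a' vs 'b' => DIFFER
  Position 3: 'd' vs 'a' => DIFFER
  Position 4: 'e' vs 'c' => DIFFER
  Position 5: 'e' vs 'a' => DIFFER
  Position 6: 'a' vs 'e' => DIFFER
Positions that differ: 6

6


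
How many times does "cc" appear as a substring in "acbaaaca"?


Searching for "cc" in "acbaaaca"
Scanning each position:
  Position 0: "ac" => no
  Position 1: "cb" => no
  Position 2: "ba" => no
  Position 3: "aa" => no
  Position 4: "aa" => no
  Position 5: "ac" => no
  Position 6: "ca" => no
Total occurrences: 0

0


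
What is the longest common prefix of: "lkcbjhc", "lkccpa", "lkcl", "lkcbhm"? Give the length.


Words: lkcbjhc, lkccpa, lkcl, lkcbhm
  Position 0: all 'l' => match
  Position 1: all 'k' => match
  Position 2: all 'c' => match
  Position 3: ('b', 'c', 'l', 'b') => mismatch, stop
LCP = "lkc" (length 3)

3


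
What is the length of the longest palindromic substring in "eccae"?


Input: "eccae"
Checking substrings for palindromes:
  [1:3] "cc" (len 2) => palindrome
Longest palindromic substring: "cc" with length 2

2


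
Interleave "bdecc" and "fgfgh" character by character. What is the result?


Interleaving "bdecc" and "fgfgh":
  Position 0: 'b' from first, 'f' from second => "bf"
  Position 1: 'd' from first, 'g' from second => "dg"
  Position 2: 'e' from first, 'f' from second => "ef"
  Position 3: 'c' from first, 'g' from second => "cg"
  Position 4: 'c' from first, 'h' from second => "ch"
Result: bfdgefcgch

bfdgefcgch


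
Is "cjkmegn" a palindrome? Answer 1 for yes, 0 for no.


Input: cjkmegn
Reversed: ngemkjc
  Compare pos 0 ('c') with pos 6 ('n'): MISMATCH
  Compare pos 1 ('j') with pos 5 ('g'): MISMATCH
  Compare pos 2 ('k') with pos 4 ('e'): MISMATCH
Result: not a palindrome

0


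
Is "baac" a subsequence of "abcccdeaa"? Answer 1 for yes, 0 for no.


Check if "baac" is a subsequence of "abcccdeaa"
Greedy scan:
  Position 0 ('a'): no match needed
  Position 1 ('b'): matches sub[0] = 'b'
  Position 2 ('c'): no match needed
  Position 3 ('c'): no match needed
  Position 4 ('c'): no match needed
  Position 5 ('d'): no match needed
  Position 6 ('e'): no match needed
  Position 7 ('a'): matches sub[1] = 'a'
  Position 8 ('a'): matches sub[2] = 'a'
Only matched 3/4 characters => not a subsequence

0


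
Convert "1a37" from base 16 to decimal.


Input: "1a37" in base 16
Positional expansion:
  Digit '1' (value 1) x 16^3 = 4096
  Digit 'a' (value 10) x 16^2 = 2560
  Digit '3' (value 3) x 16^1 = 48
  Digit '7' (value 7) x 16^0 = 7
Sum = 6711

6711


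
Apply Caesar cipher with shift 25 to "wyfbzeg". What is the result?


Caesar cipher: shift "wyfbzeg" by 25
  'w' (pos 22) + 25 = pos 21 = 'v'
  'y' (pos 24) + 25 = pos 23 = 'x'
  'f' (pos 5) + 25 = pos 4 = 'e'
  'b' (pos 1) + 25 = pos 0 = 'a'
  'z' (pos 25) + 25 = pos 24 = 'y'
  'e' (pos 4) + 25 = pos 3 = 'd'
  'g' (pos 6) + 25 = pos 5 = 'f'
Result: vxeaydf

vxeaydf


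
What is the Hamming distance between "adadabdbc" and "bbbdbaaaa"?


Comparing "adadabdbc" and "bbbdbaaaa" position by position:
  Position 0: 'a' vs 'b' => differ
  Position 1: 'd' vs 'b' => differ
  Position 2: 'a' vs 'b' => differ
  Position 3: 'd' vs 'd' => same
  Position 4: 'a' vs 'b' => differ
  Position 5: 'b' vs 'a' => differ
  Position 6: 'd' vs 'a' => differ
  Position 7: 'b' vs 'a' => differ
  Position 8: 'c' vs 'a' => differ
Total differences (Hamming distance): 8

8


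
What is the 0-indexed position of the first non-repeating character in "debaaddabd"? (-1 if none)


Input: debaaddabd
Character frequencies:
  'a': 3
  'b': 2
  'd': 4
  'e': 1
Scanning left to right for freq == 1:
  Position 0 ('d'): freq=4, skip
  Position 1 ('e'): unique! => answer = 1

1


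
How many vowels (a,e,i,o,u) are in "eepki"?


Input: eepki
Checking each character:
  'e' at position 0: vowel (running total: 1)
  'e' at position 1: vowel (running total: 2)
  'p' at position 2: consonant
  'k' at position 3: consonant
  'i' at position 4: vowel (running total: 3)
Total vowels: 3

3


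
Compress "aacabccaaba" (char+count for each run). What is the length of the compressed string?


Input: aacabccaaba
Runs:
  'a' x 2 => "a2"
  'c' x 1 => "c1"
  'a' x 1 => "a1"
  'b' x 1 => "b1"
  'c' x 2 => "c2"
  'a' x 2 => "a2"
  'b' x 1 => "b1"
  'a' x 1 => "a1"
Compressed: "a2c1a1b1c2a2b1a1"
Compressed length: 16

16


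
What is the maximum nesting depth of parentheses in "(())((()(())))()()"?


Input: "(())((()(())))()()"
Tracking depth:
  Position 0 '(': depth becomes 1
  Position 1 '(': depth becomes 2
  Position 2 ')': depth becomes 1
  Position 3 ')': depth becomes 0
  Position 4 '(': depth becomes 1
  Position 5 '(': depth becomes 2
  Position 6 '(': depth becomes 3
  Position 7 ')': depth becomes 2
  Position 8 '(': depth becomes 3
  Position 9 '(': depth becomes 4
  Position 10 ')': depth becomes 3
  Position 11 ')': depth becomes 2
  Position 12 ')': depth becomes 1
  Position 13 ')': depth becomes 0
  Position 14 '(': depth becomes 1
  Position 15 ')': depth becomes 0
  Position 16 '(': depth becomes 1
  Position 17 ')': depth becomes 0
Maximum depth reached: 4

4


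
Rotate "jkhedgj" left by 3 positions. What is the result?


Input: "jkhedgj", rotate left by 3
First 3 characters: "jkh"
Remaining characters: "edgj"
Concatenate remaining + first: "edgj" + "jkh" = "edgjjkh"

edgjjkh


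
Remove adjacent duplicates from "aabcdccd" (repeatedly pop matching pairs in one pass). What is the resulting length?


Input: aabcdccd
Stack-based adjacent duplicate removal:
  Read 'a': push. Stack: a
  Read 'a': matches stack top 'a' => pop. Stack: (empty)
  Read 'b': push. Stack: b
  Read 'c': push. Stack: bc
  Read 'd': push. Stack: bcd
  Read 'c': push. Stack: bcdc
  Read 'c': matches stack top 'c' => pop. Stack: bcd
  Read 'd': matches stack top 'd' => pop. Stack: bc
Final stack: "bc" (length 2)

2


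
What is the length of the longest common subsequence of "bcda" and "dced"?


LCS of "bcda" and "dced"
DP table:
           d    c    e    d
      0    0    0    0    0
  b   0    0    0    0    0
  c   0    0    1    1    1
  d   0    1    1    1    2
  a   0    1    1    1    2
LCS length = dp[4][4] = 2

2


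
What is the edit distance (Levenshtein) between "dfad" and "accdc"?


Computing edit distance: "dfad" -> "accdc"
DP table:
           a    c    c    d    c
      0    1    2    3    4    5
  d   1    1    2    3    3    4
  f   2    2    2    3    4    4
  a   3    2    3    3    4    5
  d   4    3    3    4    3    4
Edit distance = dp[4][5] = 4

4


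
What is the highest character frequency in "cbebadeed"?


Input: cbebadeed
Character counts:
  'a': 1
  'b': 2
  'c': 1
  'd': 2
  'e': 3
Maximum frequency: 3

3


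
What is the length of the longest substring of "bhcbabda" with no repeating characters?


Input: "bhcbabda"
Sliding window (track last position of each char):
  Position 0 ('b'): window [0,0] length 1 -- new best
  Position 1 ('h'): window [0,1] length 2 -- new best
  Position 2 ('c'): window [0,2] length 3 -- new best
  Position 3 ('b'): repeat (last at 0), move window start to 1
  Position 3 ('b'): window [1,3] length 3
  Position 4 ('a'): window [1,4] length 4 -- new best
  Position 5 ('b'): repeat (last at 3), move window start to 4
  Position 5 ('b'): window [4,5] length 2
  Position 6 ('d'): window [4,6] length 3
  Position 7 ('a'): repeat (last at 4), move window start to 5
  Position 7 ('a'): window [5,7] length 3
Longest substring with no repeats: "hcba" with length 4

4


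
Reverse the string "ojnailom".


Input: ojnailom
Reading characters right to left:
  Position 7: 'm'
  Position 6: 'o'
  Position 5: 'l'
  Position 4: 'i'
  Position 3: 'a'
  Position 2: 'n'
  Position 1: 'j'
  Position 0: 'o'
Reversed: molianjo

molianjo


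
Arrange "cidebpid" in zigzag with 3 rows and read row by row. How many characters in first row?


Zigzag "cidebpid" into 3 rows:
Placing characters:
  'c' => row 0
  'i' => row 1
  'd' => row 2
  'e' => row 1
  'b' => row 0
  'p' => row 1
  'i' => row 2
  'd' => row 1
Rows:
  Row 0: "cb"
  Row 1: "iepd"
  Row 2: "di"
First row length: 2

2


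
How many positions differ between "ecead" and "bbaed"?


Comparing "ecead" and "bbaed" position by position:
  Position 0: 'e' vs 'b' => DIFFER
  Position 1: 'c' vs 'b' => DIFFER
  Position 2: 'e' vs 'a' => DIFFER
  Position 3: 'a' vs 'e' => DIFFER
  Position 4: 'd' vs 'd' => same
Positions that differ: 4

4


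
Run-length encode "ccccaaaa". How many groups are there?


Input: ccccaaaa
Scanning for consecutive runs:
  Group 1: 'c' x 4 (positions 0-3)
  Group 2: 'a' x 4 (positions 4-7)
Total groups: 2

2


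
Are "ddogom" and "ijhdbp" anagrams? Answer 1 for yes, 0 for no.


Strings: "ddogom", "ijhdbp"
Sorted first:  ddgmoo
Sorted second: bdhijp
Differ at position 0: 'd' vs 'b' => not anagrams

0


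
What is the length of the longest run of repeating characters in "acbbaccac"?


Input: "acbbaccac"
Scanning for longest run:
  Position 1 ('c'): new char, reset run to 1
  Position 2 ('b'): new char, reset run to 1
  Position 3 ('b'): continues run of 'b', length=2
  Position 4 ('a'): new char, reset run to 1
  Position 5 ('c'): new char, reset run to 1
  Position 6 ('c'): continues run of 'c', length=2
  Position 7 ('a'): new char, reset run to 1
  Position 8 ('c'): new char, reset run to 1
Longest run: 'b' with length 2

2


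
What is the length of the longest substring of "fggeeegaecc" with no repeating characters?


Input: "fggeeegaecc"
Sliding window (track last position of each char):
  Position 0 ('f'): window [0,0] length 1 -- new best
  Position 1 ('g'): window [0,1] length 2 -- new best
  Position 2 ('g'): repeat (last at 1), move window start to 2
  Position 2 ('g'): window [2,2] length 1
  Position 3 ('e'): window [2,3] length 2
  Position 4 ('e'): repeat (last at 3), move window start to 4
  Position 4 ('e'): window [4,4] length 1
  Position 5 ('e'): repeat (last at 4), move window start to 5
  Position 5 ('e'): window [5,5] length 1
  Position 6 ('g'): window [5,6] length 2
  Position 7 ('a'): window [5,7] length 3 -- new best
  Position 8 ('e'): repeat (last at 5), move window start to 6
  Position 8 ('e'): window [6,8] length 3
  Position 9 ('c'): window [6,9] length 4 -- new best
  Position 10 ('c'): repeat (last at 9), move window start to 10
  Position 10 ('c'): window [10,10] length 1
Longest substring with no repeats: "gaec" with length 4

4


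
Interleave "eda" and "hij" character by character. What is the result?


Interleaving "eda" and "hij":
  Position 0: 'e' from first, 'h' from second => "eh"
  Position 1: 'd' from first, 'i' from second => "di"
  Position 2: 'a' from first, 'j' from second => "aj"
Result: ehdiaj

ehdiaj


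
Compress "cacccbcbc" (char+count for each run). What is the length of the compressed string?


Input: cacccbcbc
Runs:
  'c' x 1 => "c1"
  'a' x 1 => "a1"
  'c' x 3 => "c3"
  'b' x 1 => "b1"
  'c' x 1 => "c1"
  'b' x 1 => "b1"
  'c' x 1 => "c1"
Compressed: "c1a1c3b1c1b1c1"
Compressed length: 14

14


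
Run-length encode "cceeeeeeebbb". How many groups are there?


Input: cceeeeeeebbb
Scanning for consecutive runs:
  Group 1: 'c' x 2 (positions 0-1)
  Group 2: 'e' x 7 (positions 2-8)
  Group 3: 'b' x 3 (positions 9-11)
Total groups: 3

3


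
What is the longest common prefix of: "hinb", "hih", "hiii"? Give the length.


Words: hinb, hih, hiii
  Position 0: all 'h' => match
  Position 1: all 'i' => match
  Position 2: ('n', 'h', 'i') => mismatch, stop
LCP = "hi" (length 2)

2


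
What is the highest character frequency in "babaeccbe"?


Input: babaeccbe
Character counts:
  'a': 2
  'b': 3
  'c': 2
  'e': 2
Maximum frequency: 3

3
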